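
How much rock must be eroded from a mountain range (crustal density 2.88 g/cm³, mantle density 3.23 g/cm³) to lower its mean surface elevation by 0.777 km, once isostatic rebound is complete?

Net drop Δ = e − u = e − e ρ_c/ρ_m = e (ρ_m − ρ_c)/ρ_m.
e = Δ ρ_m/(ρ_m − ρ_c) = 0.777 km × 3.23/0.35 = 7.17 km.

7.17 km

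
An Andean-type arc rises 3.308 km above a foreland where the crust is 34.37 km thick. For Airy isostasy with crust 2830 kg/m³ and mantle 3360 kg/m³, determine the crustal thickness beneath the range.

Root depth r = h ρ_c / (ρ_m − ρ_c) = 3.308 km × 2830 / 530 = 17.66 km.
Total thickness = T + h + r = 34.37 km + 3.308 km + 17.66 km = 55.3 km.

55.3 km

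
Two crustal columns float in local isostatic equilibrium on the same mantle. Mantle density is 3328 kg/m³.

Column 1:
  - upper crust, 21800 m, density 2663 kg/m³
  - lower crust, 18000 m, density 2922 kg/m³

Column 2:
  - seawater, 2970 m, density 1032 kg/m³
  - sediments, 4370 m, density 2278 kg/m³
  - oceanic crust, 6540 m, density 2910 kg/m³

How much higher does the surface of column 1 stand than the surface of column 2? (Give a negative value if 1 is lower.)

2300 m

For any compensation level in the mantle, the mantle terms cancel and isostasy reduces to e = (Σt_1 − Σt_2) − (Σ(ρt)_1 − Σ(ρt)_2) / ρ_m.
Σt_1 = 39800 m; Σt_2 = 13880 m; Σ(ρt)_1 = 110649400; Σ(ρt)_2 = 32051300 (in m·kg/m³).
e = (39800 − 13880) − (110649400 − 32051300) / 3328 = 2300 m.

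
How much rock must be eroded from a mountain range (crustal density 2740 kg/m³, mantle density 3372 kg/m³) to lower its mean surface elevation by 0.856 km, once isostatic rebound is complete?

4.57 km

Net drop Δ = e − u = e − e ρ_c/ρ_m = e (ρ_m − ρ_c)/ρ_m.
e = Δ ρ_m/(ρ_m − ρ_c) = 0.856 km × 3372/632 = 4.57 km.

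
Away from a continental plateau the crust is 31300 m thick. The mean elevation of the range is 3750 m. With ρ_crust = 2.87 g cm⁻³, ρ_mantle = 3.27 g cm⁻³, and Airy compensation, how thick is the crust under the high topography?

Root depth r = h ρ_c / (ρ_m − ρ_c) = 3750 m × 2.87 / 0.4 = 26910 m.
Total thickness = T + h + r = 31300 m + 3750 m + 26910 m = 62000 m.

62000 m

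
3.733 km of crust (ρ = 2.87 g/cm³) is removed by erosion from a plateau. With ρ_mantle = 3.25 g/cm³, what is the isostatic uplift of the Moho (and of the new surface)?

Unloading: uplift u = e ρ_c/ρ_m = 3.733 km × 2.87/3.25 = 3.3 km.

3.3 km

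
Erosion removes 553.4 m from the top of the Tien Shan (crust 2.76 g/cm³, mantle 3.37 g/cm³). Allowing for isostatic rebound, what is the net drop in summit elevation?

100 m

Rebound u = e ρ_c/ρ_m = 553.4 m × 2.76/3.37 = 453.2 m.
Net surface drop = e − u = 553.4 m − 453.2 m = e (ρ_m − ρ_c)/ρ_m = 100 m.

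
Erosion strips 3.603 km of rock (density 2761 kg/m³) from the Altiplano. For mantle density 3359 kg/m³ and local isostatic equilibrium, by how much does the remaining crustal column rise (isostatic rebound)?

Unloading: uplift u = e ρ_c/ρ_m = 3.603 km × 2761/3359 = 2.96 km.

2.96 km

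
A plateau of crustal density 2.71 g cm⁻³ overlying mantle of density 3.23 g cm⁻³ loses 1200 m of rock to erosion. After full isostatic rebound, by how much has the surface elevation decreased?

193 m

Rebound u = e ρ_c/ρ_m = 1200 m × 2.71/3.23 = 1007 m.
Net surface drop = e − u = 1200 m − 1007 m = e (ρ_m − ρ_c)/ρ_m = 193 m.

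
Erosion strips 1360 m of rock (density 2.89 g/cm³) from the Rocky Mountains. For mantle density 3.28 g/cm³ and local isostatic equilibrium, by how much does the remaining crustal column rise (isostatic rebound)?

1200 m

Unloading: uplift u = e ρ_c/ρ_m = 1360 m × 2.89/3.28 = 1200 m.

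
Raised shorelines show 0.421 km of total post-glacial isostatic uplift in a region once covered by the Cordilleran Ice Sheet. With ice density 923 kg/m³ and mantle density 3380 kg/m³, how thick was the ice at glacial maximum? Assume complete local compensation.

1.54 km

u = t ρ_ice/ρ_m → t = u ρ_m/ρ_ice = 0.421 km × 3380/923 = 1.54 km.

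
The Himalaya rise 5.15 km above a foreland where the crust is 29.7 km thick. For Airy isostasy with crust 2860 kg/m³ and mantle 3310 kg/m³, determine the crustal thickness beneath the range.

67.6 km

Root depth r = h ρ_c / (ρ_m − ρ_c) = 5.15 km × 2860 / 450 = 32.73 km.
Total thickness = T + h + r = 29.7 km + 5.15 km + 32.73 km = 67.6 km.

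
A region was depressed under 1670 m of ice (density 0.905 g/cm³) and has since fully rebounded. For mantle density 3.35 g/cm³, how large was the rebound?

451 m

Removing the load lets mantle flow back in; uplift u satisfies ρ_ice t = ρ_m u.
u = t ρ_ice/ρ_m = 1670 m × 0.905/3.35 = 451 m.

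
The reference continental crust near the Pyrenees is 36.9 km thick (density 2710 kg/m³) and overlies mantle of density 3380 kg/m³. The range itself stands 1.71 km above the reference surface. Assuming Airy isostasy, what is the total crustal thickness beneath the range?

Root depth r = h ρ_c / (ρ_m − ρ_c) = 1.71 km × 2710 / 670 = 6.917 km.
Total thickness = T + h + r = 36.9 km + 1.71 km + 6.917 km = 45.5 km.

45.5 km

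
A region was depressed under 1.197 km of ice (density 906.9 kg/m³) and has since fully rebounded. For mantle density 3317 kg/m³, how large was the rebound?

0.327 km

Removing the load lets mantle flow back in; uplift u satisfies ρ_ice t = ρ_m u.
u = t ρ_ice/ρ_m = 1.197 km × 906.9/3317 = 0.327 km.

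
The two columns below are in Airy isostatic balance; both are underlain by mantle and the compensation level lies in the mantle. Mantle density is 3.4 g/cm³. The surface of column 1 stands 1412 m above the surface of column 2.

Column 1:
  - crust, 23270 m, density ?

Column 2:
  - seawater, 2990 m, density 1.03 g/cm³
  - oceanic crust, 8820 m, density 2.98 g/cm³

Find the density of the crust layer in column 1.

Take the compensation level at the base of the deeper column (depth z_c below the surface of column 1) and equate Σ ρ_i t_i down to z_c; mantle fills any gap and the z_c terms cancel.
Column 1: 23270×ρ + (z_c − 23270)×3.4
Column 2: 1412×0 + 2990×1.03 + 8820×2.98 + (z_c − 1412 − 11810)×3.4
The z_c×3.4 term appears on both sides and cancels. Collect the known terms of each column as K = Σ(ρt)_known − 3.4 × (depth of known layers): K_1 = 0 − 3.4×23270 = −79118; K_2 = 29363.3 − 3.4×(1412 + 11810) = −15591.5.
Balance: K_1 + 23270×ρ = K_2, so ρ = (K_2 − K_1)/23270 = 63526.5/23270 = 2.73 g/cm³.

2.73 g/cm³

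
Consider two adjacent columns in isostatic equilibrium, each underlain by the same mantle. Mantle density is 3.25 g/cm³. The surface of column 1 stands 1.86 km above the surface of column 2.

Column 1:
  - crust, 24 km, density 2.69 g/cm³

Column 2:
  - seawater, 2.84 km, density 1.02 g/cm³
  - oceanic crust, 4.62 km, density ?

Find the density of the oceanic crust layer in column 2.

3.02 g/cm³

Take the compensation level at the base of the deeper column (depth z_c below the surface of column 1) and equate Σ ρ_i t_i down to z_c; mantle fills any gap and the z_c terms cancel.
Column 1: 24×2.69 + (z_c − 24)×3.25
Column 2: 1.86×0 + 2.84×1.02 + 4.62×ρ + (z_c − 1.86 − 7.46)×3.25
The z_c×3.25 term appears on both sides and cancels. Collect the known terms of each column as K = Σ(ρt)_known − 3.25 × (depth of known layers): K_1 = 64.56 − 3.25×24 = −13.44; K_2 = 2.8968 − 3.25×(1.86 + 7.46) = −27.3932.
Balance: K_1 = K_2 + 4.62×ρ, so ρ = (K_1 − K_2)/4.62 = 13.9532/4.62 = 3.02 g/cm³.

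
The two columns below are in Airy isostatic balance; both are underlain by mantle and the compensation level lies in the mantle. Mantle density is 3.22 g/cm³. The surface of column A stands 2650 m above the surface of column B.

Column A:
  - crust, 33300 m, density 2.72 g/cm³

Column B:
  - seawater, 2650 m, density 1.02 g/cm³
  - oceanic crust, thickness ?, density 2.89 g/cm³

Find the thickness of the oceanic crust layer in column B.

6930 m

Take the compensation level at the base of the deeper column (depth z_c below the surface of column A) and equate Σ ρ_i t_i down to z_c; mantle fills any gap and the z_c terms cancel.
Column A: 33300×2.72 + (z_c − 33300)×3.22
Column B: 2650×0 + 2650×1.02 + x×2.89 + (z_c − 2650 − 2650 − x)×3.22
The z_c×3.22 term appears on both sides and cancels. Collect the known terms of each column as K = Σ(ρt)_known − 3.22 × (depth of known layers): K_A = 90576 − 3.22×33300 = −16650; K_B = 2703 − 3.22×(2650 + 2650) = −14363.
Balance: K_A = K_B − x×(3.22 − 2.89), so x = (K_B − K_A)/(3.22 − 2.89) = 2287/0.33 = 6930 m.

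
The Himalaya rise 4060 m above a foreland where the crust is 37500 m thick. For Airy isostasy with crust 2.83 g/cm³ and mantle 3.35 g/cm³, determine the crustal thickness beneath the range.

63700 m

Root depth r = h ρ_c / (ρ_m − ρ_c) = 4060 m × 2.83 / 0.52 = 22100 m.
Total thickness = T + h + r = 37500 m + 4060 m + 22100 m = 63700 m.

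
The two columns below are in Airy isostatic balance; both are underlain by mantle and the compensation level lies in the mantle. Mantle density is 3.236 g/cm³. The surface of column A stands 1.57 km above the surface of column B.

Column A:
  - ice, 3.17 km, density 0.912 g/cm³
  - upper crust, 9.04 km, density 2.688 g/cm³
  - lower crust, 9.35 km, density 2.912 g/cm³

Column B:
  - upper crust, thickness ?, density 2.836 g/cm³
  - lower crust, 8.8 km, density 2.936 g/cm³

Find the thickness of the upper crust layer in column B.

Take the compensation level at the base of the deeper column (depth z_c below the surface of column A) and equate Σ ρ_i t_i down to z_c; mantle fills any gap and the z_c terms cancel.
Column A: 3.17×0.912 + 9.04×2.688 + 9.35×2.912 + (z_c − 21.56)×3.236
Column B: 1.57×0 + x×2.836 + 8.8×2.936 + (z_c − 1.57 − 8.8 − x)×3.236
The z_c×3.236 term appears on both sides and cancels. Collect the known terms of each column as K = Σ(ρt)_known − 3.236 × (depth of known layers): K_A = 54.41776 − 3.236×21.56 = −15.3504; K_B = 25.8368 − 3.236×(1.57 + 8.8) = −7.72052.
Balance: K_A = K_B − x×(3.236 − 2.836), so x = (K_B − K_A)/(3.236 − 2.836) = 7.62988/0.4 = 19.1 km.

19.1 km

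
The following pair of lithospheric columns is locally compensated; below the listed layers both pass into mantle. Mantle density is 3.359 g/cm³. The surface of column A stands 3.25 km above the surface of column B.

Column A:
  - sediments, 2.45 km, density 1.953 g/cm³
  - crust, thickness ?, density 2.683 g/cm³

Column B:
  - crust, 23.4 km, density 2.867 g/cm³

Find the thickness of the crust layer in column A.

Take the compensation level at the base of the deeper column (depth z_c below the surface of column A) and equate Σ ρ_i t_i down to z_c; mantle fills any gap and the z_c terms cancel.
Column A: 2.45×1.953 + x×2.683 + (z_c − 2.45 − x)×3.359
Column B: 3.25×0 + 23.4×2.867 + (z_c − 3.25 − 23.4)×3.359
The z_c×3.359 term appears on both sides and cancels. Collect the known terms of each column as K = Σ(ρt)_known − 3.359 × (depth of known layers): K_A = 4.78485 − 3.359×2.45 = −3.4447; K_B = 67.0878 − 3.359×(3.25 + 23.4) = −22.42955.
Balance: K_A − x×(3.359 − 2.683) = K_B, so x = (K_A − K_B)/(3.359 − 2.683) = 18.9848/0.676 = 28.1 km.

28.1 km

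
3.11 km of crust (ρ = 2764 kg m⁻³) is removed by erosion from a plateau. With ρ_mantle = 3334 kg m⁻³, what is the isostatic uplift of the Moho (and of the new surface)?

Unloading: uplift u = e ρ_c/ρ_m = 3.11 km × 2764/3334 = 2.58 km.

2.58 km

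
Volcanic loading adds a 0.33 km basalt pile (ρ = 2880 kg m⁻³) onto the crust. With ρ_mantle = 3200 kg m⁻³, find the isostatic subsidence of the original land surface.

0.297 km

Subaerial loading: s = t ρ_load / ρ_m.
s = 0.33 km × 2880/3200 = 0.297 km.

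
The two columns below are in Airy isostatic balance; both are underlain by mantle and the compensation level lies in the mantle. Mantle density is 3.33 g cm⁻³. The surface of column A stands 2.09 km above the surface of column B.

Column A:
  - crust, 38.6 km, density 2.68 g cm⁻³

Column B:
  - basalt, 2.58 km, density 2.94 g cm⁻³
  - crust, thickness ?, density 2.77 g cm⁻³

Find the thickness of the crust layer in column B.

30.6 km

Take the compensation level at the base of the deeper column (depth z_c below the surface of column A) and equate Σ ρ_i t_i down to z_c; mantle fills any gap and the z_c terms cancel.
Column A: 38.6×2.68 + (z_c − 38.6)×3.33
Column B: 2.09×0 + 2.58×2.94 + x×2.77 + (z_c − 2.09 − 2.58 − x)×3.33
The z_c×3.33 term appears on both sides and cancels. Collect the known terms of each column as K = Σ(ρt)_known − 3.33 × (depth of known layers): K_A = 103.448 − 3.33×38.6 = −25.09; K_B = 7.5852 − 3.33×(2.09 + 2.58) = −7.9659.
Balance: K_A = K_B − x×(3.33 − 2.77), so x = (K_B − K_A)/(3.33 − 2.77) = 17.1241/0.56 = 30.6 km.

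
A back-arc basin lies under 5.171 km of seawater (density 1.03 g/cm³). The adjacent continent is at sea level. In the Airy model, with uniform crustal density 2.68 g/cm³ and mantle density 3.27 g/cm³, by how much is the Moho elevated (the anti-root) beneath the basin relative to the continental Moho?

14.5 km

By Archimedes' principle applied to the lithosphere: replacing crust with seawater at the top is compensated by replacing crust with mantle at the base: d (ρ_c − ρ_w) = a (ρ_m − ρ_c).
a = d (ρ_c − ρ_w)/(ρ_m − ρ_c) = 5.171 km × 1.65/0.59 = 14.5 km.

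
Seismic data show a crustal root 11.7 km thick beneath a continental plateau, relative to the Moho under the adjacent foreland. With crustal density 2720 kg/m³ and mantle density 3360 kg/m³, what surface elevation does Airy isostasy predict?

Balancing pressure at the compensation depth: ρ_c h = (ρ_m − ρ_c) r.
h = r (ρ_m − ρ_c) / ρ_c = 11.7 km × (3360 − 2720) / 2720 = 2.75 km.

2.75 km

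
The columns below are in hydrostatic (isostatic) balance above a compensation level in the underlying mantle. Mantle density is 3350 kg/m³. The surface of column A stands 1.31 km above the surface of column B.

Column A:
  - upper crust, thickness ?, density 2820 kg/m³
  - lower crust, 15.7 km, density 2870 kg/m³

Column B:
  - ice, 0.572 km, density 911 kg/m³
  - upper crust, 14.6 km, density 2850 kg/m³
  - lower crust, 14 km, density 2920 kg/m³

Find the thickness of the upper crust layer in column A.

Take the compensation level at the base of the deeper column (depth z_c below the surface of column A) and equate Σ ρ_i t_i down to z_c; mantle fills any gap and the z_c terms cancel.
Column A: x×2820 + 15.7×2870 + (z_c − 15.7 − x)×3350
Column B: 1.31×0 + 0.572×911 + 14.6×2850 + 14×2920 + (z_c − 1.31 − 29.172)×3350
The z_c×3350 term appears on both sides and cancels. Collect the known terms of each column as K = Σ(ρt)_known − 3350 × (depth of known layers): K_A = 45059 − 3350×15.7 = −7536; K_B = 83011.092 − 3350×(1.31 + 29.172) = −19103.608.
Balance: K_A − x×(3350 − 2820) = K_B, so x = (K_A − K_B)/(3350 − 2820) = 11567.6/530 = 21.8 km.

21.8 km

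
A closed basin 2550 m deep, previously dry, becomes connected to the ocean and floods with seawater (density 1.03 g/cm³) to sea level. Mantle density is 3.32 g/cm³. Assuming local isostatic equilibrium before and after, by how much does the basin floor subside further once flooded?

1150 m

After flooding the water column is d + s deep. Its weight must equal the weight of mantle displaced by the extra subsidence s: (d + s) ρ_w = s ρ_m.
s = d ρ_w / (ρ_m − ρ_w) = 2550 m × 1.03/(3.32 − 1.03) = 1150 m.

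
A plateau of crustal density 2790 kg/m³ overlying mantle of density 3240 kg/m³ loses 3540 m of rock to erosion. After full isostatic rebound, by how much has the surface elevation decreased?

492 m

Rebound u = e ρ_c/ρ_m = 3540 m × 2790/3240 = 3048 m.
Net surface drop = e − u = 3540 m − 3048 m = e (ρ_m − ρ_c)/ρ_m = 492 m.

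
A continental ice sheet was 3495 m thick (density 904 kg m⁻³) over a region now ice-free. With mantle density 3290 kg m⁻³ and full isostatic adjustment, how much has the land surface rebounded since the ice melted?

Removing the load lets mantle flow back in; uplift u satisfies ρ_ice t = ρ_m u.
u = t ρ_ice/ρ_m = 3495 m × 904/3290 = 960 m.

960 m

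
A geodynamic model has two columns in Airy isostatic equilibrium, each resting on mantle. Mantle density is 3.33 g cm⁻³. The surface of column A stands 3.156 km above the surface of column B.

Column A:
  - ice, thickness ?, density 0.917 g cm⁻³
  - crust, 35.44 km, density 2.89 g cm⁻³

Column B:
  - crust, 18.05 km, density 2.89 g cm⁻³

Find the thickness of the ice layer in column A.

1.18 km

Take the compensation level at the base of the deeper column (depth z_c below the surface of column A) and equate Σ ρ_i t_i down to z_c; mantle fills any gap and the z_c terms cancel.
Column A: x×0.917 + 35.44×2.89 + (z_c − 35.44 − x)×3.33
Column B: 3.156×0 + 18.05×2.89 + (z_c − 3.156 − 18.05)×3.33
The z_c×3.33 term appears on both sides and cancels. Collect the known terms of each column as K = Σ(ρt)_known − 3.33 × (depth of known layers): K_A = 102.4216 − 3.33×35.44 = −15.5936; K_B = 52.1645 − 3.33×(3.156 + 18.05) = −18.45148.
Balance: K_A − x×(3.33 − 0.917) = K_B, so x = (K_A − K_B)/(3.33 − 0.917) = 2.85788/2.413 = 1.18 km.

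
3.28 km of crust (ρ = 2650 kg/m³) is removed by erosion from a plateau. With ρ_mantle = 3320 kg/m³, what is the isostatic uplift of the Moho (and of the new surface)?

2.62 km

Unloading: uplift u = e ρ_c/ρ_m = 3.28 km × 2650/3320 = 2.62 km.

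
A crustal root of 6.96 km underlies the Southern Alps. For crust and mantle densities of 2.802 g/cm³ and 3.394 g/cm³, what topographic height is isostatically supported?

For local isostatic compensation: ρ_c h = (ρ_m − ρ_c) r.
h = r (ρ_m − ρ_c) / ρ_c = 6.96 km × (3.394 − 2.802) / 2.802 = 1.47 km.

1.47 km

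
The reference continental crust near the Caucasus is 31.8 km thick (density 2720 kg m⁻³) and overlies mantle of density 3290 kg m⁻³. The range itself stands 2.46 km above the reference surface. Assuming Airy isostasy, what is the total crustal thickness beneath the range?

46 km

Root depth r = h ρ_c / (ρ_m − ρ_c) = 2.46 km × 2720 / 570 = 11.74 km.
Total thickness = T + h + r = 31.8 km + 2.46 km + 11.74 km = 46 km.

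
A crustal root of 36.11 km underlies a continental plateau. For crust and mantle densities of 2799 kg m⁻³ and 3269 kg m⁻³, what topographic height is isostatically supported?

6.06 km

By Archimedes' principle applied to the lithosphere: ρ_c h = (ρ_m − ρ_c) r.
h = r (ρ_m − ρ_c) / ρ_c = 36.11 km × (3269 − 2799) / 2799 = 6.06 km.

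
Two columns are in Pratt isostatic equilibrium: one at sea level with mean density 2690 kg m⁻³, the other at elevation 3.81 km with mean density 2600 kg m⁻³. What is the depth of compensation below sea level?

110 km

ρ_ref D = ρ (D + h) → D (ρ_ref − ρ) = ρ h.
D = ρ h/(ρ_ref − ρ) = 2600 × 3.81 km/(2690 − 2600) = 110 km.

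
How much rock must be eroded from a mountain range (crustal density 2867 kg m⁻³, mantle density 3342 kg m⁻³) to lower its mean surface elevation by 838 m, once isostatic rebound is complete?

5900 m

Net drop Δ = e − u = e − e ρ_c/ρ_m = e (ρ_m − ρ_c)/ρ_m.
e = Δ ρ_m/(ρ_m − ρ_c) = 838 m × 3342/475 = 5900 m.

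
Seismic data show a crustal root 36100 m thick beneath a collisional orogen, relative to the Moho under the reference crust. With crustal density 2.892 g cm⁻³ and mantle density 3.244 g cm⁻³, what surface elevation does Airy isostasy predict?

4390 m

Isostatic balance requires: ρ_c h = (ρ_m − ρ_c) r.
h = r (ρ_m − ρ_c) / ρ_c = 36100 m × (3.244 − 2.892) / 2.892 = 4390 m.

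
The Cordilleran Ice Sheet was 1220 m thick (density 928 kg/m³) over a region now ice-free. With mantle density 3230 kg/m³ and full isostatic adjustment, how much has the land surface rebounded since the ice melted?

Removing the load lets mantle flow back in; uplift u satisfies ρ_ice t = ρ_m u.
u = t ρ_ice/ρ_m = 1220 m × 928/3230 = 351 m.

351 m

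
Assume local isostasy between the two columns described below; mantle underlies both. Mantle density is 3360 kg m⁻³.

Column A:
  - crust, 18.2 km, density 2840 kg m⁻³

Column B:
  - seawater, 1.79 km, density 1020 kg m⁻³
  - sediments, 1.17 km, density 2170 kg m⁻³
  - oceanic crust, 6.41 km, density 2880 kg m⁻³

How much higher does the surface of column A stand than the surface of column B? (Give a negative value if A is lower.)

0.24 km

For any compensation level in the mantle, the mantle terms cancel and isostasy reduces to e = (Σt_A − Σt_B) − (Σ(ρt)_A − Σ(ρt)_B) / ρ_m.
Σt_A = 18.2 km; Σt_B = 9.37 km; Σ(ρt)_A = 51688; Σ(ρt)_B = 22825.5 (in km·kg m⁻³).
e = (18.2 − 9.37) − (51688 − 22825.5) / 3360 = 0.24 km.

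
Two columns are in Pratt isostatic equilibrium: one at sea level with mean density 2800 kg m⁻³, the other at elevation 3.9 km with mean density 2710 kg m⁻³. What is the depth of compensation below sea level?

117 km

ρ_ref D = ρ (D + h) → D (ρ_ref − ρ) = ρ h.
D = ρ h/(ρ_ref − ρ) = 2710 × 3.9 km/(2800 − 2710) = 117 km.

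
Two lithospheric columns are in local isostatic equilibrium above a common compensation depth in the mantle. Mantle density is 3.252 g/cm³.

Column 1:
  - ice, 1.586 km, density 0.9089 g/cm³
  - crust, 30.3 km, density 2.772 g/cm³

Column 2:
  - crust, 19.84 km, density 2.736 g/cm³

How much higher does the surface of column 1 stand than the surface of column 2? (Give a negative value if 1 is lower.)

2.47 km

For any compensation level in the mantle, the mantle terms cancel and isostasy reduces to e = (Σt_1 − Σt_2) − (Σ(ρt)_1 − Σ(ρt)_2) / ρ_m.
Σt_1 = 31.886 km; Σt_2 = 19.84 km; Σ(ρt)_1 = 85.4331154; Σ(ρt)_2 = 54.28224 (in km·g/cm³).
e = (31.886 − 19.84) − (85.4331154 − 54.28224) / 3.252 = 2.47 km.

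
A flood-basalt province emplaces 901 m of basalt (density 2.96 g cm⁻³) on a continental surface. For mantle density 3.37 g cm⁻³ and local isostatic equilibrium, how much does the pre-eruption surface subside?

791 m

Subaerial loading: s = t ρ_load / ρ_m.
s = 901 m × 2.96/3.37 = 791 m.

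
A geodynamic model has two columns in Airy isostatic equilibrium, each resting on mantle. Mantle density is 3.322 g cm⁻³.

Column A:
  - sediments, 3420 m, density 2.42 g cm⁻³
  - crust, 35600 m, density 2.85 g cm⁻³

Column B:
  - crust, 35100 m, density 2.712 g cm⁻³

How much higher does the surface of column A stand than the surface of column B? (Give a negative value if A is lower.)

−458 m

For any compensation level in the mantle, the mantle terms cancel and isostasy reduces to e = (Σt_A − Σt_B) − (Σ(ρt)_A − Σ(ρt)_B) / ρ_m.
Σt_A = 39020 m; Σt_B = 35100 m; Σ(ρt)_A = 109736.4; Σ(ρt)_B = 95191.2 (in m·g cm⁻³).
e = (39020 − 35100) − (109736.4 − 95191.2) / 3.322 = −458 m.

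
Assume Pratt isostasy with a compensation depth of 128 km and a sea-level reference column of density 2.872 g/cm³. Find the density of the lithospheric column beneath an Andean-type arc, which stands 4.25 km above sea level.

Pratt balance: ρ_ref D = ρ (D + h).
ρ = ρ_ref D/(D + h) = 2.872 × 128 km/(128 km + 4.25 km) = 2.78 g/cm³.

2.78 g/cm³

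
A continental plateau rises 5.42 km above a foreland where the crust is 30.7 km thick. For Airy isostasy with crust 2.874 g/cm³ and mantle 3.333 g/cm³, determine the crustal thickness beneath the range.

Root depth r = h ρ_c / (ρ_m − ρ_c) = 5.42 km × 2.874 / 0.459 = 33.94 km.
Total thickness = T + h + r = 30.7 km + 5.42 km + 33.94 km = 70.1 km.

70.1 km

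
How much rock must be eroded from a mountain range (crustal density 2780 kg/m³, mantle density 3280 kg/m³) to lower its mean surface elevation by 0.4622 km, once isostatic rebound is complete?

3.03 km

Net drop Δ = e − u = e − e ρ_c/ρ_m = e (ρ_m − ρ_c)/ρ_m.
e = Δ ρ_m/(ρ_m − ρ_c) = 0.4622 km × 3280/500 = 3.03 km.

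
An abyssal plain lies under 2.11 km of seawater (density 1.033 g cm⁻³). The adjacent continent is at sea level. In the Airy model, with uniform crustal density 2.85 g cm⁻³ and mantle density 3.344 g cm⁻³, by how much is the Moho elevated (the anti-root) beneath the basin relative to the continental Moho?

7.76 km

Balancing pressure at the compensation depth: replacing crust with seawater at the top is compensated by replacing crust with mantle at the base: d (ρ_c − ρ_w) = a (ρ_m − ρ_c).
a = d (ρ_c − ρ_w)/(ρ_m − ρ_c) = 2.11 km × 1.817/0.494 = 7.76 km.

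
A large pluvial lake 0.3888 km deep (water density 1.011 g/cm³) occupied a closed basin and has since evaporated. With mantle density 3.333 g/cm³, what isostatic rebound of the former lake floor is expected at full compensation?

u = d ρ_w/ρ_m = 0.3888 km × 1.011/3.333 = 0.118 km.

0.118 km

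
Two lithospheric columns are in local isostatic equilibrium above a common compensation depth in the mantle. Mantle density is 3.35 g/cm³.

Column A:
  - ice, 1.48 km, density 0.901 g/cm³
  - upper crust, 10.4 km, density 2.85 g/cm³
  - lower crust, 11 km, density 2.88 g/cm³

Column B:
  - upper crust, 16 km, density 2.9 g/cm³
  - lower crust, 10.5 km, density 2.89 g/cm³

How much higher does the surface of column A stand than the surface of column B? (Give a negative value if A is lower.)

0.586 km

For any compensation level in the mantle, the mantle terms cancel and isostasy reduces to e = (Σt_A − Σt_B) − (Σ(ρt)_A − Σ(ρt)_B) / ρ_m.
Σt_A = 22.88 km; Σt_B = 26.5 km; Σ(ρt)_A = 62.65348; Σ(ρt)_B = 76.745 (in km·g/cm³).
e = (22.88 − 26.5) − (62.65348 − 76.745) / 3.35 = 0.586 km.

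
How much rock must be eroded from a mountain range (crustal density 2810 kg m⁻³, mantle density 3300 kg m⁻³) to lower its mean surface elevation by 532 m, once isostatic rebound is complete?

Net drop Δ = e − u = e − e ρ_c/ρ_m = e (ρ_m − ρ_c)/ρ_m.
e = Δ ρ_m/(ρ_m − ρ_c) = 532 m × 3300/490 = 3580 m.

3580 m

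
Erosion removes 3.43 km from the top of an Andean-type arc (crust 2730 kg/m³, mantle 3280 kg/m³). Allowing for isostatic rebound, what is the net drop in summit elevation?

0.575 km

Rebound u = e ρ_c/ρ_m = 3.43 km × 2730/3280 = 2.855 km.
Net surface drop = e − u = 3.43 km − 2.855 km = e (ρ_m − ρ_c)/ρ_m = 0.575 km.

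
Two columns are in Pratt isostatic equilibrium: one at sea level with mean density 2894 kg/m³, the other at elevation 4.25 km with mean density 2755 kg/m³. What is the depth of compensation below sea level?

84.2 km

ρ_ref D = ρ (D + h) → D (ρ_ref − ρ) = ρ h.
D = ρ h/(ρ_ref − ρ) = 2755 × 4.25 km/(2894 − 2755) = 84.2 km.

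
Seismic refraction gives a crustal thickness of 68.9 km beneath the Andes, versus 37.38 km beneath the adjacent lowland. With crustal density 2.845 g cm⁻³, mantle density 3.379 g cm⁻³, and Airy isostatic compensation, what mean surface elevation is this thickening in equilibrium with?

4.98 km

Excess crust Δ = 68.9 km − 37.38 km = 31.52 km, split between elevation h and root r with h + r = Δ.
Airy balance ρ_c h = (ρ_m − ρ_c) r gives r = h ρ_c/(ρ_m − ρ_c), so h (1 + ρ_c/(ρ_m − ρ_c)) = Δ, i.e. h = Δ (ρ_m − ρ_c)/ρ_m.
h = 31.52 km × 0.534/3.379 = 4.98 km.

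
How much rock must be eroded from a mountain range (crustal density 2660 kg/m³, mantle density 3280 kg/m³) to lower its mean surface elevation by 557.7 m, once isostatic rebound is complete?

2950 m

Net drop Δ = e − u = e − e ρ_c/ρ_m = e (ρ_m − ρ_c)/ρ_m.
e = Δ ρ_m/(ρ_m − ρ_c) = 557.7 m × 3280/620 = 2950 m.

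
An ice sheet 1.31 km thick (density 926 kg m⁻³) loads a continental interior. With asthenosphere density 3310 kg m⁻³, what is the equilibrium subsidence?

0.366 km

Equating mass per unit area of the two columns: the ice load ρ_ice t is balanced by mantle displaced below, ρ_m s.
s = t ρ_ice / ρ_m = 1.31 km × 926/3310 = 0.366 km.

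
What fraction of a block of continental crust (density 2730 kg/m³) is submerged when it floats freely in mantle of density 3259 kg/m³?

0.838

Submerged fraction = ρ_obj/ρ_fluid = 2730/3259 = 0.838.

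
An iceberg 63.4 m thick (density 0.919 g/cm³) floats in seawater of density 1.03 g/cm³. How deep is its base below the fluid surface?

Draft d = t ρ_obj/ρ_fluid = 63.4 m × 0.919/1.03 = 56.6 m.

56.6 m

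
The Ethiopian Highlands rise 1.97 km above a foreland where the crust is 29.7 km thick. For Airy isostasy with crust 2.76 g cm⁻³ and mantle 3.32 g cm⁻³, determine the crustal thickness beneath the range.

Root depth r = h ρ_c / (ρ_m − ρ_c) = 1.97 km × 2.76 / 0.56 = 9.709 km.
Total thickness = T + h + r = 29.7 km + 1.97 km + 9.709 km = 41.4 km.

41.4 km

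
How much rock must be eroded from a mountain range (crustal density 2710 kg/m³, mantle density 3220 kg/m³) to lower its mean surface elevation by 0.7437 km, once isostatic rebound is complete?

4.7 km

Net drop Δ = e − u = e − e ρ_c/ρ_m = e (ρ_m − ρ_c)/ρ_m.
e = Δ ρ_m/(ρ_m − ρ_c) = 0.7437 km × 3220/510 = 4.7 km.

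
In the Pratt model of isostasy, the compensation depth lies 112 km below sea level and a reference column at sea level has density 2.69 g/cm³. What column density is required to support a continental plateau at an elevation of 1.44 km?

2.66 g/cm³

Pratt balance: ρ_ref D = ρ (D + h).
ρ = ρ_ref D/(D + h) = 2.69 × 112 km/(112 km + 1.44 km) = 2.66 g/cm³.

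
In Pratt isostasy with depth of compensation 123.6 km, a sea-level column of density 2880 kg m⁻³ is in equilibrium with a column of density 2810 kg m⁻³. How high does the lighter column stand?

3.08 km

ρ_ref D = ρ (D + h) → h = D (ρ_ref − ρ)/ρ.
h = 123.6 km × (2880 − 2810)/2810 = 3.08 km.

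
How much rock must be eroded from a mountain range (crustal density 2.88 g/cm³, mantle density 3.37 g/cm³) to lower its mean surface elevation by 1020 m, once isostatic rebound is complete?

Net drop Δ = e − u = e − e ρ_c/ρ_m = e (ρ_m − ρ_c)/ρ_m.
e = Δ ρ_m/(ρ_m − ρ_c) = 1020 m × 3.37/0.49 = 7020 m.

7020 m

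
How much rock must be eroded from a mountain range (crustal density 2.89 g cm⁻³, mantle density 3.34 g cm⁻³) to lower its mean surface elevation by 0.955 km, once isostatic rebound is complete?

7.09 km

Net drop Δ = e − u = e − e ρ_c/ρ_m = e (ρ_m − ρ_c)/ρ_m.
e = Δ ρ_m/(ρ_m − ρ_c) = 0.955 km × 3.34/0.45 = 7.09 km.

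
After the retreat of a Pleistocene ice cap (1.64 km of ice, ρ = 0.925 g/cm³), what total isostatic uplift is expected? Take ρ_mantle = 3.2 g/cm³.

Removing the load lets mantle flow back in; uplift u satisfies ρ_ice t = ρ_m u.
u = t ρ_ice/ρ_m = 1.64 km × 0.925/3.2 = 0.474 km.

0.474 km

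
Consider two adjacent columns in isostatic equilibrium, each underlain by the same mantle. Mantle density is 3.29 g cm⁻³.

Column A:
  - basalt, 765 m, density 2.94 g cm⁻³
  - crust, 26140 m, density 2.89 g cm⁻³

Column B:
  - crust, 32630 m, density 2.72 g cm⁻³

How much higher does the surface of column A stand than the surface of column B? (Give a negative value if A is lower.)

−2390 m

For any compensation level in the mantle, the mantle terms cancel and isostasy reduces to e = (Σt_A − Σt_B) − (Σ(ρt)_A − Σ(ρt)_B) / ρ_m.
Σt_A = 26905 m; Σt_B = 32630 m; Σ(ρt)_A = 77793.7; Σ(ρt)_B = 88753.6 (in m·g cm⁻³).
e = (26905 − 32630) − (77793.7 − 88753.6) / 3.29 = −2390 m.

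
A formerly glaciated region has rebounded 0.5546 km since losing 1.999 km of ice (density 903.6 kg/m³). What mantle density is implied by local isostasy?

ρ_m = ρ_ice t / u = 903.6 × 1.999 km/0.5546 km = 3260 kg/m³.

3260 kg/m³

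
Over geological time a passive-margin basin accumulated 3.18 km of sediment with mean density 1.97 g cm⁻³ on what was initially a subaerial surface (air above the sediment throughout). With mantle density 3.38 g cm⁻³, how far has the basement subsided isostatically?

1.85 km

Subaerial load: s = t ρ_sed / ρ_m = 3.18 km × 1.97/3.38 = 1.85 km.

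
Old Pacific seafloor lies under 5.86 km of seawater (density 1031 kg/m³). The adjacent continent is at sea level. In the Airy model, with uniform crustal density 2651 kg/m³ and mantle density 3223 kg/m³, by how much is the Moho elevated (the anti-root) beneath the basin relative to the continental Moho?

16.6 km

Balancing pressure at the compensation depth: replacing crust with seawater at the top is compensated by replacing crust with mantle at the base: d (ρ_c − ρ_w) = a (ρ_m − ρ_c).
a = d (ρ_c − ρ_w)/(ρ_m − ρ_c) = 5.86 km × 1620/572 = 16.6 km.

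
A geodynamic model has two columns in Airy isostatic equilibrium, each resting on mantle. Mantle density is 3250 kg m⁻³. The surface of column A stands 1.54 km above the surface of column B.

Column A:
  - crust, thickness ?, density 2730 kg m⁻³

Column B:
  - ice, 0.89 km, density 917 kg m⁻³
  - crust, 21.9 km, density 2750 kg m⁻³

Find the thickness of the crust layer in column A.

Take the compensation level at the base of the deeper column (depth z_c below the surface of column A) and equate Σ ρ_i t_i down to z_c; mantle fills any gap and the z_c terms cancel.
Column A: x×2730 + (z_c − 0 − x)×3250
Column B: 1.54×0 + 0.89×917 + 21.9×2750 + (z_c − 1.54 − 22.79)×3250
The z_c×3250 term appears on both sides and cancels. Collect the known terms of each column as K = Σ(ρt)_known − 3250 × (depth of known layers): K_A = 0 − 3250×0 = 0; K_B = 61041.13 − 3250×(1.54 + 22.79) = −18031.37.
Balance: K_A − x×(3250 − 2730) = K_B, so x = (K_A − K_B)/(3250 − 2730) = 18031.4/520 = 34.7 km.

34.7 km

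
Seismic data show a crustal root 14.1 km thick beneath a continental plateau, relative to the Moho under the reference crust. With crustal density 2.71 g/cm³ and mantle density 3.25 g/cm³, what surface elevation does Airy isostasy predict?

2.81 km

Equating mass per unit area of the two columns: ρ_c h = (ρ_m − ρ_c) r.
h = r (ρ_m − ρ_c) / ρ_c = 14.1 km × (3.25 − 2.71) / 2.71 = 2.81 km.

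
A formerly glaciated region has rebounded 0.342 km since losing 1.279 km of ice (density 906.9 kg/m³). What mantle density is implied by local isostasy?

3390 kg/m³

ρ_m = ρ_ice t / u = 906.9 × 1.279 km/0.342 km = 3390 kg/m³.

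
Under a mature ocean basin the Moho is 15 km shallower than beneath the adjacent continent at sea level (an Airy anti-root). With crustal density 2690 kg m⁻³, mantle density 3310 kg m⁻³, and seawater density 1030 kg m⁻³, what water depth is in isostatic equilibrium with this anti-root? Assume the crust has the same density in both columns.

5.6 km

Replacing a thickness d of crust by seawater at the top must be balanced by replacing crust with mantle at the base: d (ρ_c − ρ_w) = a (ρ_m − ρ_c).
d = a (ρ_m − ρ_c)/(ρ_c − ρ_w) = 15 km × 620/1660 = 5.6 km.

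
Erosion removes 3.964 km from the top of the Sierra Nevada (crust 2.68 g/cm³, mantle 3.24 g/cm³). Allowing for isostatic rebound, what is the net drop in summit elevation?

Rebound u = e ρ_c/ρ_m = 3.964 km × 2.68/3.24 = 3.279 km.
Net surface drop = e − u = 3.964 km − 3.279 km = e (ρ_m − ρ_c)/ρ_m = 0.685 km.

0.685 km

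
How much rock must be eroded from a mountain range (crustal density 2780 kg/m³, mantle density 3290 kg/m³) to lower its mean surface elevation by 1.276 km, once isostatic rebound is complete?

Net drop Δ = e − u = e − e ρ_c/ρ_m = e (ρ_m − ρ_c)/ρ_m.
e = Δ ρ_m/(ρ_m − ρ_c) = 1.276 km × 3290/510 = 8.23 km.

8.23 km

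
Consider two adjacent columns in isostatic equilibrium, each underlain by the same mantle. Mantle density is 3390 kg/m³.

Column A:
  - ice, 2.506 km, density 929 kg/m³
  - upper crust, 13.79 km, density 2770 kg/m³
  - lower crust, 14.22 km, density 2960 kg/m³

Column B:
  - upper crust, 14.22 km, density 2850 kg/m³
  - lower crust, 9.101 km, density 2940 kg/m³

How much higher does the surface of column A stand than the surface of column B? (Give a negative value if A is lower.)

2.67 km

For any compensation level in the mantle, the mantle terms cancel and isostasy reduces to e = (Σt_A − Σt_B) − (Σ(ρt)_A − Σ(ρt)_B) / ρ_m.
Σt_A = 30.516 km; Σt_B = 23.321 km; Σ(ρt)_A = 82617.574; Σ(ρt)_B = 67283.94 (in km·kg/m³).
e = (30.516 − 23.321) − (82617.574 − 67283.94) / 3390 = 2.67 km.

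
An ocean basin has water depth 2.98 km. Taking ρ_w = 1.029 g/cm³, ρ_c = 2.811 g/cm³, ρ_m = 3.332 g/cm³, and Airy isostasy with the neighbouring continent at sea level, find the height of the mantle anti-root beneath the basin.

10.2 km

For local isostatic compensation: replacing crust with seawater at the top is compensated by replacing crust with mantle at the base: d (ρ_c − ρ_w) = a (ρ_m − ρ_c).
a = d (ρ_c − ρ_w)/(ρ_m − ρ_c) = 2.98 km × 1.782/0.521 = 10.2 km.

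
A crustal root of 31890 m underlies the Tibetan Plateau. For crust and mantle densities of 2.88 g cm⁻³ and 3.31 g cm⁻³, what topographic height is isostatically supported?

4760 m

Equating mass per unit area of the two columns: ρ_c h = (ρ_m − ρ_c) r.
h = r (ρ_m − ρ_c) / ρ_c = 31890 m × (3.31 − 2.88) / 2.88 = 4760 m.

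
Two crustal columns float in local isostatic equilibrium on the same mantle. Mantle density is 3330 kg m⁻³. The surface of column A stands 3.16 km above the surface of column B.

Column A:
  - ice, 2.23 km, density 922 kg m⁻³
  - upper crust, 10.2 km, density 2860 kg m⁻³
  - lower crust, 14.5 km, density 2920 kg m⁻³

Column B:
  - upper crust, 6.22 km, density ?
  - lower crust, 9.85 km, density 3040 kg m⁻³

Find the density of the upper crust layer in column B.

Take the compensation level at the base of the deeper column (depth z_c below the surface of column A) and equate Σ ρ_i t_i down to z_c; mantle fills any gap and the z_c terms cancel.
Column A: 2.23×922 + 10.2×2860 + 14.5×2920 + (z_c − 26.93)×3330
Column B: 3.16×0 + 6.22×ρ + 9.85×3040 + (z_c − 3.16 − 16.07)×3330
The z_c×3330 term appears on both sides and cancels. Collect the known terms of each column as K = Σ(ρt)_known − 3330 × (depth of known layers): K_A = 73568.06 − 3330×26.93 = −16108.84; K_B = 29944 − 3330×(3.16 + 16.07) = −34091.9.
Balance: K_A = K_B + 6.22×ρ, so ρ = (K_A − K_B)/6.22 = 17983.1/6.22 = 2890 kg m⁻³.

2890 kg m⁻³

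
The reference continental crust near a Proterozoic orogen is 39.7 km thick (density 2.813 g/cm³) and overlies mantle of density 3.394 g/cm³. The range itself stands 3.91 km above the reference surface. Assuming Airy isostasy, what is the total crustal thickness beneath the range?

Root depth r = h ρ_c / (ρ_m − ρ_c) = 3.91 km × 2.813 / 0.581 = 18.93 km.
Total thickness = T + h + r = 39.7 km + 3.91 km + 18.93 km = 62.5 km.

62.5 km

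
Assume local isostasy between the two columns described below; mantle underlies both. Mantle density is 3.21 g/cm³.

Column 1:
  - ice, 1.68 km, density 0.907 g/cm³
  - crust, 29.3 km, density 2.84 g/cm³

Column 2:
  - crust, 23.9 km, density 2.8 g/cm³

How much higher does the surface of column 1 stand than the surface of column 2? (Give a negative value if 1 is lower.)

For any compensation level in the mantle, the mantle terms cancel and isostasy reduces to e = (Σt_1 − Σt_2) − (Σ(ρt)_1 − Σ(ρt)_2) / ρ_m.
Σt_1 = 30.98 km; Σt_2 = 23.9 km; Σ(ρt)_1 = 84.73576; Σ(ρt)_2 = 66.92 (in km·g/cm³).
e = (30.98 − 23.9) − (84.73576 − 66.92) / 3.21 = 1.53 km.

1.53 km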